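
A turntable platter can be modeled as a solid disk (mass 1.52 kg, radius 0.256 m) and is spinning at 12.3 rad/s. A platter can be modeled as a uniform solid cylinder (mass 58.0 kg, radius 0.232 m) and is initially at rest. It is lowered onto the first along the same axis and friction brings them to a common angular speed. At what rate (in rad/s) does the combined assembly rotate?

|ω_f| ≈ 0.380 rad/s

No external torque acts about the common axis, so total angular momentum is conserved.
Moments of inertia: I_A = ½(1.52)(0.256)² = 0.04981 kg·m²; I_B = ½(58.0)(0.232)² = 1.561 kg·m².
Taking A's sense as positive: L = (0.04981)(12.3) = 0.6126 kg·m²·rad/s.
Combined I = 0.04981 + 1.561 = 1.611 kg·m².
ω_f = L / I = 0.6126 / 1.611 = 0.3803 rad/s.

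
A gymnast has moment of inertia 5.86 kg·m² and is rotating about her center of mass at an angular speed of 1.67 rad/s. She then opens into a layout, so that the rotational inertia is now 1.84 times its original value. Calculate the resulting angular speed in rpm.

No external torque acts about the spin axis, so angular momentum is conserved.
I₂ = 1.84 × 5.86 = 10.78 kg·m².
ω₂ = I₁ω₁ / I₂ = (5.860)(1.67 rad/s) / (10.78) = 0.9076 rad/s = 8.667 rpm.

ω₂ ≈ 8.67 rpm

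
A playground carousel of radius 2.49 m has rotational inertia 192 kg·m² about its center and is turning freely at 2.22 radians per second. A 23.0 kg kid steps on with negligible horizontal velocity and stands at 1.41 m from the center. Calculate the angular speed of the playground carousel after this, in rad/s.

No external torque acts about the center; L_before = L_after.
Added inertia Σmr² = (23.0)(1.41)² = 45.73 kg·m²; I_f = 192.0 + 45.73 = 237.7 kg·m².
ω_f = I_p ω_i / I_f = (192.0)(2.22) / 237.7 = 1.793 rad/s.

ω_f ≈ 1.79 rad/s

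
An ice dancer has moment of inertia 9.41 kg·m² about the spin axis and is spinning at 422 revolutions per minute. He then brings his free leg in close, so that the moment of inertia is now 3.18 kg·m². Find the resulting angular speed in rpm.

ω₂ ≈ 1250 rpm

Angular momentum about the spin axis is conserved since the torque about it is zero.
ω₂ = I₁ω₁ / I₂ = (9.410)(422 rpm) / (3.180) = 1249 rpm.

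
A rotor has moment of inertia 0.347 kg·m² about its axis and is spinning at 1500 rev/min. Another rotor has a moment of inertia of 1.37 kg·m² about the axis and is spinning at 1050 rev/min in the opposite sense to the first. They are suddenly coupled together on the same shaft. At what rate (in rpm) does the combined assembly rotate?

No external torque acts about the common axis, so total angular momentum is conserved.
Taking A's sense as positive: L = (0.3470)(1500) − (1.370)(1050) = -918.0 kg·m²·rpm.
Combined I = 0.3470 + 1.370 = 1.717 kg·m².
ω_f = L / I = -918.0 / 1.717 = -534.7 rpm.

|ω_f| ≈ 535 rpm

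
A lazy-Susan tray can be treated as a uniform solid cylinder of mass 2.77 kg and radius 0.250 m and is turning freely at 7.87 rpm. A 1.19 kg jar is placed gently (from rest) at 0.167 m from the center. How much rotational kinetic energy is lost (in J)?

energy lost ≈ 0.00815 J

The added mass arrives with no angular momentum about the center, and any external torque about the center is negligible, so the system's angular momentum is conserved.
I_p = ½(2.77)(0.250)² = 0.08656 kg·m².
Added inertia Σmr² = (1.19)(0.167)² = 0.03319 kg·m²; I_f = 0.08656 + 0.03319 = 0.1198 kg·m².
ω_f = I_p ω_i / I_f = (0.08656)(7.87) / 0.1198 = 5.689 rpm.
KE_i = ½(0.08656)(0.8241 rad/s)² = 0.02940 J; KE_f = ½(0.1198)(0.5957)² = 0.02125 J.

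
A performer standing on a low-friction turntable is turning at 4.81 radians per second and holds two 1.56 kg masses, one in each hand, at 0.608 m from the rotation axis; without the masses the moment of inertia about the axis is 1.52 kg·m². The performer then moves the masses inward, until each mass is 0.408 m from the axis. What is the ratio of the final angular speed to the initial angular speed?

ω₂/ω₁ ≈ 1.31

No external torque acts about the spin axis, so angular momentum is conserved.
I₁ = 1.52 + 2(1.56)(0.608)² = 2.673 kg·m²; I₂ = 1.52 + 2(1.56)(0.408)² = 2.039 kg·m².
ω₂/ω₁ = I₁/I₂ = 2.673 / 2.039 = 1.311.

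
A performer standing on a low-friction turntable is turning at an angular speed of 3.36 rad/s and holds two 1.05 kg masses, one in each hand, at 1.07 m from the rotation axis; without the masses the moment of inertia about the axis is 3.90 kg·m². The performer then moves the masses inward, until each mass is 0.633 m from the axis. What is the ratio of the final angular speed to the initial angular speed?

ω₂/ω₁ ≈ 1.33

With no external torque about the axis, L is conserved: I₁ω₁ = I₂ω₂.
I₁ = 3.90 + 2(1.05)(1.07)² = 6.304 kg·m²; I₂ = 3.90 + 2(1.05)(0.633)² = 4.741 kg·m².
ω₂/ω₁ = I₁/I₂ = 6.304 / 4.741 = 1.330.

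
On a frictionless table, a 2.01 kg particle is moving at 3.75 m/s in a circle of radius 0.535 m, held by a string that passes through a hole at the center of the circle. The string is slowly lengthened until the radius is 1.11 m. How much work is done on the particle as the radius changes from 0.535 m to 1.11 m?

The only horizontal force on the mass is along the cord (radial), so it exerts no torque about the hole and angular momentum m v r is conserved.
v₂ = v₁ r₁ / r₂ = (3.75)(0.535) / (1.11) = 1.807 m/s.
W = ΔKE = ½m(v₂² − v₁²) = -10.85 J.

W ≈ -10.8 J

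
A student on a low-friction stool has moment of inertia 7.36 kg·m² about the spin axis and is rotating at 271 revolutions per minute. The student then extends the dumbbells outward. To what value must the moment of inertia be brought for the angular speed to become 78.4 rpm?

With no external torque about the axis, L is conserved: I₁ω₁ = I₂ω₂.
I₂ = I₁ω₁ / ω₂ = (7.36)(271) / (78.4) = 25.44 kg·m².

I₂ ≈ 25.4 kg·m²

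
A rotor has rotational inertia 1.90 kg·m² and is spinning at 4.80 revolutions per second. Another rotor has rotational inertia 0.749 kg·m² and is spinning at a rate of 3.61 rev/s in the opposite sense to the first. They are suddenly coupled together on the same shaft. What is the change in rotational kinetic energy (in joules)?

The coupling torques are internal; angular momentum about the shared axis is conserved.
Taking A's sense as positive: L = (1.900)(4.80) − (0.7490)(3.61) = 6.416 kg·m²·rev/s.
Combined I = 1.900 + 0.7490 = 2.649 kg·m².
ω_f = L / I = 6.416 / 2.649 = 2.422 rev/s.
KE_i = ½ΣIω² = 1057 J; KE_f = ½(2.649)(15.22)² = 306.8 J.

ΔKE ≈ -750 J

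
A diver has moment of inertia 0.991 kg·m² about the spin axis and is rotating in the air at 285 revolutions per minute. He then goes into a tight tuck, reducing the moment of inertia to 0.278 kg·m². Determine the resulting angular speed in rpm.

ω₂ ≈ 1020 rpm

With no external torque about the axis, L is conserved: I₁ω₁ = I₂ω₂.
ω₂ = I₁ω₁ / I₂ = (0.9910)(285 rpm) / (0.2780) = 1016 rpm.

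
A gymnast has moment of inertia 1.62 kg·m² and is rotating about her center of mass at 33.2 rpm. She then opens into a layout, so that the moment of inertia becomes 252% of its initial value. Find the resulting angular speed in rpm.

ω₂ ≈ 13.2 rpm

No external torque acts about the spin axis, so angular momentum is conserved.
I₂ = 2.52 × 1.62 = 4.082 kg·m².
ω₂ = I₁ω₁ / I₂ = (1.620)(33.2 rpm) / (4.082) = 13.17 rpm.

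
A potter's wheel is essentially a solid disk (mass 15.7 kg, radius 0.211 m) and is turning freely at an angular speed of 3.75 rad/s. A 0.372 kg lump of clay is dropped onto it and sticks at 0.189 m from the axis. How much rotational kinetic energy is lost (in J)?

energy lost ≈ 0.0900 J

The added mass arrives with no angular momentum about the axis, and any external torque about the axis is negligible, so the system's angular momentum is conserved.
I_p = ½(15.7)(0.211)² = 0.3495 kg·m².
Added inertia Σmr² = (0.372)(0.189)² = 0.01329 kg·m²; I_f = 0.3495 + 0.01329 = 0.3628 kg·m².
ω_f = I_p ω_i / I_f = (0.3495)(3.75) / 0.3628 = 3.613 rad/s.
KE_i = ½(0.3495)(3.750 rad/s)² = 2.457 J; KE_f = ½(0.3628)(3.613)² = 2.367 J.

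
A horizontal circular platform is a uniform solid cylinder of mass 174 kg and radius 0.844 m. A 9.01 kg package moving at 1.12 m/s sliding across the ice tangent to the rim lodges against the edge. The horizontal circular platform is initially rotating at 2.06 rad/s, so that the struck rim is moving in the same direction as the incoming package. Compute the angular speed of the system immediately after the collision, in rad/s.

|ω_f| ≈ 1.99 rad/s

The axle reaction passes through the central axle and exerts no torque about it; angular momentum about the central axle is conserved through the impact.
I_p = ½(174)(0.844)² = 61.97 kg·m². Taking the sense of the package's angular momentum as positive, L_{package} = m v R = (9.01)(1.12)(0.844) = 8.517 kg·m²/s.
L_i = +I_p ω_p + m v R = +(61.97)(2.06) + 8.517 = 136.2 kg·m²/s.
After sticking, I_f = I_p + m R² = 61.97 + (9.01)(0.844)² = 68.39 kg·m².
ω_f = L_i / I_f = 136.2 / 68.39 = 1.991 rad/s.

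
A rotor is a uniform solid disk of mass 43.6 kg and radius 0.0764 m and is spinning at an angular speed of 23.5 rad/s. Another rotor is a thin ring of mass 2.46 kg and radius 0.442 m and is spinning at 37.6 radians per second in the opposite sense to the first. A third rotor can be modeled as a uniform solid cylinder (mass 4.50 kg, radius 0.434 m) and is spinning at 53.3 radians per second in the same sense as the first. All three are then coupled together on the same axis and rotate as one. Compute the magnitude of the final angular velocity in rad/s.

|ω_f| ≈ 7.28 rad/s

No external torque acts about the common axis, so total angular momentum is conserved.
Moments of inertia: I_A = ½(43.6)(0.0764)² = 0.1272 kg·m²; I_B = (2.46)(0.442)² = 0.4806 kg·m²; I_C = ½(4.50)(0.434)² = 0.4238 kg·m².
Taking A's sense as positive: L = (0.1272)(23.5) − (0.4806)(37.6) + (0.4238)(53.3) = 7.508 kg·m²·rad/s.
Combined I = 0.1272 + 0.4806 + 0.4238 = 1.032 kg·m².
ω_f = L / I = 7.508 / 1.032 = 7.278 rad/s.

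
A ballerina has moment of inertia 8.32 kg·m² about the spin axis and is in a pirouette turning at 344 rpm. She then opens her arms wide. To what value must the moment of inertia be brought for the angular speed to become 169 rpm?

With no external torque about the axis, L is conserved: I₁ω₁ = I₂ω₂.
I₂ = I₁ω₁ / ω₂ = (8.32)(344) / (169) = 16.94 kg·m².

I₂ ≈ 16.9 kg·m²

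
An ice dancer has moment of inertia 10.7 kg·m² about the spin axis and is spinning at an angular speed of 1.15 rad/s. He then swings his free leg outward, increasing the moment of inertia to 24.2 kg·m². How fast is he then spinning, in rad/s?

ω₂ ≈ 0.508 rad/s

Angular momentum about the spin axis is conserved since the torque about it is zero.
ω₂ = I₁ω₁ / I₂ = (10.70)(1.15 rad/s) / (24.20) = 0.5085 rad/s.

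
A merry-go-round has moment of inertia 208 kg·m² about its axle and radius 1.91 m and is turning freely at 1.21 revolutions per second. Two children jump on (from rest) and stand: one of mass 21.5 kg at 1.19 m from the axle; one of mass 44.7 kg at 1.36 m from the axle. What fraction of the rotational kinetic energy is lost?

The added mass arrives with no angular momentum about the axle, and any external torque about the axle is negligible, so the system's angular momentum is conserved.
Added inertia Σmr² = (21.5)(1.19)² + (44.7)(1.36)² = 113.1 kg·m²; I_f = 208.0 + 113.1 = 321.1 kg·m².
ω_f = I_p ω_i / I_f = (208.0)(1.21) / 321.1 = 0.7837 rev/s.
KE_i = ½(208.0)(7.603 rad/s)² = 6011 J; KE_f = ½(321.1)(4.924)² = 3894 J.
Fraction lost = 0.3523.

fraction ≈ 0.352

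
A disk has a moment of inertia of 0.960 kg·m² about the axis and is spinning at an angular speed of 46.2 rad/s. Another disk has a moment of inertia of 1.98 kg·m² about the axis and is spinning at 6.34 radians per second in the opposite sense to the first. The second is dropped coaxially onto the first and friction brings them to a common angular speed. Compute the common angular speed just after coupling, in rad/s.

The coupling torques are internal; angular momentum about the shared axis is conserved.
Taking A's sense as positive: L = (0.9600)(46.2) − (1.980)(6.34) = 31.80 kg·m²·rad/s.
Combined I = 0.9600 + 1.980 = 2.940 kg·m².
ω_f = L / I = 31.80 / 2.940 = 10.82 rad/s.

|ω_f| ≈ 10.8 rad/s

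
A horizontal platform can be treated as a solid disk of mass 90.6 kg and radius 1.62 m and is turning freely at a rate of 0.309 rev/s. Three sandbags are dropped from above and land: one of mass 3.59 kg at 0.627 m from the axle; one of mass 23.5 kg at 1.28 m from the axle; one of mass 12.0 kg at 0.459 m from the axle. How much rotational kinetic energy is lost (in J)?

The added mass arrives with no angular momentum about the axle, and any external torque about the axle is negligible, so the system's angular momentum is conserved.
I_p = ½(90.6)(1.62)² = 118.9 kg·m².
Added inertia Σmr² = (3.59)(0.627)² + (23.5)(1.28)² + (12.0)(0.459)² = 42.44 kg·m²; I_f = 118.9 + 42.44 = 161.3 kg·m².
ω_f = I_p ω_i / I_f = (118.9)(0.309) / 161.3 = 0.2277 rev/s.
KE_i = ½(118.9)(1.942 rad/s)² = 224.1 J; KE_f = ½(161.3)(1.431)² = 165.1 J.

energy lost ≈ 58.9 J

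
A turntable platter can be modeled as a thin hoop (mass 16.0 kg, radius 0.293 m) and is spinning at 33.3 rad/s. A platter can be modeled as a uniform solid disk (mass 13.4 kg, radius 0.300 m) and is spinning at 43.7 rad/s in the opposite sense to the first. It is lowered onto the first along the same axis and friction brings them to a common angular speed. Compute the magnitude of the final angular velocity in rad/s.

The coupling torques are internal; angular momentum about the shared axis is conserved.
Moments of inertia: I_A = (16.0)(0.293)² = 1.374 kg·m²; I_B = ½(13.4)(0.300)² = 0.6030 kg·m².
Taking A's sense as positive: L = (1.374)(33.3) − (0.6030)(43.7) = 19.39 kg·m²·rad/s.
Combined I = 1.374 + 0.6030 = 1.977 kg·m².
ω_f = L / I = 19.39 / 1.977 = 9.809 rad/s.

|ω_f| ≈ 9.81 rad/s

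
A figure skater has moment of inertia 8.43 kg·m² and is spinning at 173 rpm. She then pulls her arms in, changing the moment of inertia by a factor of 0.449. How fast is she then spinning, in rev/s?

No external torque acts about the spin axis, so angular momentum is conserved.
I₂ = 0.449 × 8.43 = 3.785 kg·m².
ω₂ = I₁ω₁ / I₂ = (8.430)(173 rpm) / (3.785) = 385.3 rpm = 6.422 rev/s.

ω₂ ≈ 6.42 rev/s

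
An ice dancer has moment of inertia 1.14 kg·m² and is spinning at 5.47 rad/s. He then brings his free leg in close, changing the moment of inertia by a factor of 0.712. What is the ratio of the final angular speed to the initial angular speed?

With no external torque about the axis, L is conserved: I₁ω₁ = I₂ω₂.
I₂ = 0.712 × 1.14 = 0.8117 kg·m².
ω₂/ω₁ = I₁/I₂ = 1.140 / 0.8117 = 1.404.

ω₂/ω₁ ≈ 1.40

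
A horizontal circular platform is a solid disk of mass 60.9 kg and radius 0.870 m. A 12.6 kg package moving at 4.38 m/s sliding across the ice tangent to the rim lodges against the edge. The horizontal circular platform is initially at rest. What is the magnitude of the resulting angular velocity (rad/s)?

|ω_f| ≈ 1.47 rad/s

The axle reaction passes through the central axle and exerts no torque about it; angular momentum about the central axle is conserved through the impact.
I_p = ½(60.9)(0.870)² = 23.05 kg·m². Taking the sense of the package's angular momentum as positive, L_{package} = m v R = (12.6)(4.38)(0.870) = 48.01 kg·m²/s.
L_i = 0 + 48.01 = 48.01 kg·m²/s.
After sticking, I_f = I_p + m R² = 23.05 + (12.6)(0.870)² = 32.58 kg·m².
ω_f = L_i / I_f = 48.01 / 32.58 = 1.474 rad/s.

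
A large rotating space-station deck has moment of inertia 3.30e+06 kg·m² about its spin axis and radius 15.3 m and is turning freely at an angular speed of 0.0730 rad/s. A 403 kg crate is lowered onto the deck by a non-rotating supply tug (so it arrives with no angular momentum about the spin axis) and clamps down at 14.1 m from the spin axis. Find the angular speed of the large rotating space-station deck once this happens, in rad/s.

No external torque acts about the spin axis; L_before = L_after.
Added inertia Σmr² = (403)(14.1)² = 80120 kg·m²; I_f = 3.300e+06 + 80120 = 3.380e+06 kg·m².
ω_f = I_p ω_i / I_f = (3.300e+06)(0.0730) / 3.380e+06 = 0.07127 rad/s.

ω_f ≈ 0.0713 rad/s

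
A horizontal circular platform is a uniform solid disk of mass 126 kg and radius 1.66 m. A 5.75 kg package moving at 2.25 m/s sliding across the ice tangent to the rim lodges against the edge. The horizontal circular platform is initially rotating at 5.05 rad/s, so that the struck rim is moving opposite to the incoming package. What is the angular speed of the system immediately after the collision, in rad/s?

The axle reaction passes through the central axle and exerts no torque about it; angular momentum about the central axle is conserved through the impact.
I_p = ½(126)(1.66)² = 173.6 kg·m². Taking the sense of the package's angular momentum as positive, L_{package} = m v R = (5.75)(2.25)(1.66) = 21.48 kg·m²/s.
L_i = −I_p ω_p + m v R = −(173.6)(5.05) + 21.48 = -855.2 kg·m²/s.
After sticking, I_f = I_p + m R² = 173.6 + (5.75)(1.66)² = 189.4 kg·m².
ω_f = L_i / I_f = -855.2 / 189.4 = -4.514 rad/s.

|ω_f| ≈ 4.51 rad/s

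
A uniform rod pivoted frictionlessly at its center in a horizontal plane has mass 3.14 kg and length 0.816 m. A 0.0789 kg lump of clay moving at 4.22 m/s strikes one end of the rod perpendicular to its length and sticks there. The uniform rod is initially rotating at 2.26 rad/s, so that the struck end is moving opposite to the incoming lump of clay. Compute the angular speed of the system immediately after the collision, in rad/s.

About the pivot the impulsive forces during the collision are internal, so angular momentum about that axis is conserved.
I_p = (1/12)(3.14)(0.816)² = 0.1742 kg·m². Taking the sense of the lump of clay's angular momentum as positive, L_{lump} = m v R = (0.0789)(4.22)(0.816/2) = 0.1358 kg·m²/s.
L_i = −I_p ω_p + m v R = −(0.1742)(2.26) + 0.1358 = -0.2579 kg·m²/s.
After sticking, I_f = I_p + m R² = 0.1742 + (0.0789)(0.816/2)² = 0.1874 kg·m².
ω_f = L_i / I_f = -0.2579 / 0.1874 = -1.377 rad/s.

|ω_f| ≈ 1.38 rad/s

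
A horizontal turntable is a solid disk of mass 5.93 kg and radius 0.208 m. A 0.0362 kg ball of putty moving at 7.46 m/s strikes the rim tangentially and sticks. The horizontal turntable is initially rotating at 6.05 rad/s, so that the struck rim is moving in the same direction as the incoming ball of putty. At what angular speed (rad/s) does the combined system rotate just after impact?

|ω_f| ≈ 6.41 rad/s

The axle reaction passes through the axle and exerts no torque about it; angular momentum about the axle is conserved through the impact.
I_p = ½(5.93)(0.208)² = 0.1283 kg·m². Taking the sense of the ball of putty's angular momentum as positive, L_{ball} = m v R = (0.0362)(7.46)(0.208) = 0.05617 kg·m²/s.
L_i = +I_p ω_p + m v R = +(0.1283)(6.05) + 0.05617 = 0.8323 kg·m²/s.
After sticking, I_f = I_p + m R² = 0.1283 + (0.0362)(0.208)² = 0.1298 kg·m².
ω_f = L_i / I_f = 0.8323 / 0.1298 = 6.410 rad/s.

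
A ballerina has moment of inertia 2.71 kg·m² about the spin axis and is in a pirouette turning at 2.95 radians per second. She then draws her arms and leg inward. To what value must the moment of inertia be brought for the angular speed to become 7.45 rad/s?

I₂ ≈ 1.07 kg·m²

Angular momentum about the spin axis is conserved since the torque about it is zero.
I₂ = I₁ω₁ / ω₂ = (2.71)(2.95) / (7.45) = 1.073 kg·m².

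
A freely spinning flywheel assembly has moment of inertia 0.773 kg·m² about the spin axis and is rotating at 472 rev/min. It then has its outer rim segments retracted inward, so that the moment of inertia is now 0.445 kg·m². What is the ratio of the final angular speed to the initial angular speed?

ω₂/ω₁ ≈ 1.74

With no external torque about the axis, L is conserved: I₁ω₁ = I₂ω₂.
ω₂/ω₁ = I₁/I₂ = 0.7730 / 0.4450 = 1.737.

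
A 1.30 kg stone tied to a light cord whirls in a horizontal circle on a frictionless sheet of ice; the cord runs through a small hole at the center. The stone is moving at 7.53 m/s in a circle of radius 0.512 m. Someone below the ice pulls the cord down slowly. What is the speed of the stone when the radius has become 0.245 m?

The only horizontal force on the mass is along the cord (radial), so it exerts no torque about the hole and angular momentum m v r is conserved.
v₂ = v₁ r₁ / r₂ = (7.53)(0.512) / (0.245) = 15.74 m/s.

v₂ ≈ 15.7 m/s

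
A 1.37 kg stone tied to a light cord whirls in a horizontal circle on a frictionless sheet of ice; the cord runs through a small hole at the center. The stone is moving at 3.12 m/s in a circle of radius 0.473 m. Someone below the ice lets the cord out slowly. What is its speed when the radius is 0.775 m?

v₂ ≈ 1.90 m/s

Central (radial) force ⇒ zero torque about the center ⇒ m v r is constant.
v₂ = v₁ r₁ / r₂ = (3.12)(0.473) / (0.775) = 1.904 m/s.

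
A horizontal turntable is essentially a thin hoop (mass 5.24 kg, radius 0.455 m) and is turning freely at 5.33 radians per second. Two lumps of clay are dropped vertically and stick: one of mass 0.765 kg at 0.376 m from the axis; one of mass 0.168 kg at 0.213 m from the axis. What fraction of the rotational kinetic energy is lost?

fraction ≈ 0.0964

No external torque acts about the axis; L_before = L_after.
I_p = (5.24)(0.455)² = 1.085 kg·m².
Added inertia Σmr² = (0.765)(0.376)² + (0.168)(0.213)² = 0.1158 kg·m²; I_f = 1.085 + 0.1158 = 1.201 kg·m².
ω_f = I_p ω_i / I_f = (1.085)(5.33) / 1.201 = 4.816 rad/s.
KE_i = ½(1.085)(5.330 rad/s)² = 15.41 J; KE_f = ½(1.201)(4.816)² = 13.92 J.
Fraction lost = 0.09643.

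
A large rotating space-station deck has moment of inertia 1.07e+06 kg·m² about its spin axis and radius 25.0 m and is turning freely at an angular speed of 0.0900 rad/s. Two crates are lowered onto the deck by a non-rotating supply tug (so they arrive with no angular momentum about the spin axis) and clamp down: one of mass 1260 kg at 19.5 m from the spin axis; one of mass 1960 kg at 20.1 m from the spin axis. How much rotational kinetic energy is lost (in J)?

energy lost ≈ 2350 J

No external torque acts about the spin axis; L_before = L_after.
Added inertia Σmr² = (1260)(19.5)² + (1960)(20.1)² = 1.271e+06 kg·m²; I_f = 1.070e+06 + 1.271e+06 = 2.341e+06 kg·m².
ω_f = I_p ω_i / I_f = (1.070e+06)(0.0900) / 2.341e+06 = 0.04114 rad/s.
KE_i = ½(1.070e+06)(0.09000 rad/s)² = 4334 J; KE_f = ½(2.341e+06)(0.04114)² = 1981 J.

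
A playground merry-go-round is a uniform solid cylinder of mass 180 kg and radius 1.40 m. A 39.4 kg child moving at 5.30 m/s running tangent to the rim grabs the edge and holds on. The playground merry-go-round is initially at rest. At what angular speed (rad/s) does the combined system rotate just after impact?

The axle reaction passes through the axle and exerts no torque about it; angular momentum about the axle is conserved through the impact.
I_p = ½(180)(1.40)² = 176.4 kg·m². Taking the sense of the child's angular momentum as positive, L_{child} = m v R = (39.4)(5.30)(1.40) = 292.3 kg·m²/s.
L_i = 0 + 292.3 = 292.3 kg·m²/s.
After sticking, I_f = I_p + m R² = 176.4 + (39.4)(1.40)² = 253.6 kg·m².
ω_f = L_i / I_f = 292.3 / 253.6 = 1.153 rad/s.

|ω_f| ≈ 1.15 rad/s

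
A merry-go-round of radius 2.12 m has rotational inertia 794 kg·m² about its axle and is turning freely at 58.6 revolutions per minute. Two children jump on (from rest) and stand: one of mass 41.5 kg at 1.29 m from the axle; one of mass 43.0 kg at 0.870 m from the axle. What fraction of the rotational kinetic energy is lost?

fraction ≈ 0.113

No external torque acts about the axle; L_before = L_after.
Added inertia Σmr² = (41.5)(1.29)² + (43.0)(0.870)² = 101.6 kg·m²; I_f = 794.0 + 101.6 = 895.6 kg·m².
ω_f = I_p ω_i / I_f = (794.0)(58.6) / 895.6 = 51.95 rpm.
KE_i = ½(794.0)(6.137 rad/s)² = 14950 J; KE_f = ½(895.6)(5.440)² = 13250 J.
Fraction lost = 0.1135.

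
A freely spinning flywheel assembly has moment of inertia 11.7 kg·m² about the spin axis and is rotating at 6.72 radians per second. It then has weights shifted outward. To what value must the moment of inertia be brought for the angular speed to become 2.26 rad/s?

I₂ ≈ 34.8 kg·m²

With no external torque about the axis, L is conserved: I₁ω₁ = I₂ω₂.
I₂ = I₁ω₁ / ω₂ = (11.7)(6.72) / (2.26) = 34.79 kg·m².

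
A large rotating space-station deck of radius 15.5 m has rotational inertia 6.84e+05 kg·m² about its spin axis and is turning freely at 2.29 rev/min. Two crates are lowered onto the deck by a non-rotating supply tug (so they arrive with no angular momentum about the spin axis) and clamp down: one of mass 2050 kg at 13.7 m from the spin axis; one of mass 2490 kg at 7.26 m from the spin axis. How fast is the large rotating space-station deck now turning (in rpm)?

ω_f ≈ 1.31 rpm

No external torque acts about the spin axis; L_before = L_after.
Added inertia Σmr² = (2050)(13.7)² + (2490)(7.26)² = 5.160e+05 kg·m²; I_f = 6.840e+05 + 5.160e+05 = 1.200e+06 kg·m².
ω_f = I_p ω_i / I_f = (6.840e+05)(2.29) / 1.200e+06 = 1.305 rpm.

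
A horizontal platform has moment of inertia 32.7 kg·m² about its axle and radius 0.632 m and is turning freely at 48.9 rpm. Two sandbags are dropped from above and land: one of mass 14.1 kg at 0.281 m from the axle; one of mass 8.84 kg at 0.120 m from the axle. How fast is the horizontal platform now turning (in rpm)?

The added mass arrives with no angular momentum about the axle, and any external torque about the axle is negligible, so the system's angular momentum is conserved.
Added inertia Σmr² = (14.1)(0.281)² + (8.84)(0.120)² = 1.241 kg·m²; I_f = 32.70 + 1.241 = 33.94 kg·m².
ω_f = I_p ω_i / I_f = (32.70)(48.9) / 33.94 = 47.11 rpm.

ω_f ≈ 47.1 rpm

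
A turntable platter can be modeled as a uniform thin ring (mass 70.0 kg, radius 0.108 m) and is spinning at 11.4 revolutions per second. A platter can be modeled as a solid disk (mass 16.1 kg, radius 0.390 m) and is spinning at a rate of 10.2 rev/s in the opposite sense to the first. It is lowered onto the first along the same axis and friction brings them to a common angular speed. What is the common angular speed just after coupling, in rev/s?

|ω_f| ≈ 1.56 rev/s

The coupling torques are internal; angular momentum about the shared axis is conserved.
Moments of inertia: I_A = (70.0)(0.108)² = 0.8165 kg·m²; I_B = ½(16.1)(0.390)² = 1.224 kg·m².
Taking A's sense as positive: L = (0.8165)(11.4) − (1.224)(10.2) = -3.181 kg·m²·rev/s.
Combined I = 0.8165 + 1.224 = 2.041 kg·m².
ω_f = L / I = -3.181 / 2.041 = -1.559 rev/s.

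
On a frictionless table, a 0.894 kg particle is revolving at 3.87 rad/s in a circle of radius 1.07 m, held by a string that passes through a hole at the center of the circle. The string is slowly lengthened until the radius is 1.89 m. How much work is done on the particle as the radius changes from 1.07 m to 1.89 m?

No torque about the axis ⇒ m r₁² ω₁ = m r₂² ω₂.
ω₂ = ω₁ (r₁/r₂)² = (3.87)(1.07/1.89)² = 1.240 rad/s.
W = ΔKE = ½m(v₂² − v₁²) = -5.208 J.

W ≈ -5.21 J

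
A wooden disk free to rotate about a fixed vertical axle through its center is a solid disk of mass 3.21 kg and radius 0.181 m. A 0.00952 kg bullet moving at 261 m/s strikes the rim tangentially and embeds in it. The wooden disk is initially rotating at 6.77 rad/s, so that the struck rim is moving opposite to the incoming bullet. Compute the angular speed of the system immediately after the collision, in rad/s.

|ω_f| ≈ 1.77 rad/s

About the axle the impulsive forces during the collision are internal, so angular momentum about that axis is conserved.
I_p = ½(3.21)(0.181)² = 0.05258 kg·m². Taking the sense of the bullet's angular momentum as positive, L_{bullet} = m v R = (0.00952)(261)(0.181) = 0.4497 kg·m²/s.
L_i = −I_p ω_p + m v R = −(0.05258)(6.77) + 0.4497 = 0.09376 kg·m²/s.
After sticking, I_f = I_p + m R² = 0.05258 + (0.00952)(0.181)² = 0.05289 kg·m².
ω_f = L_i / I_f = 0.09376 / 0.05289 = 1.773 rad/s.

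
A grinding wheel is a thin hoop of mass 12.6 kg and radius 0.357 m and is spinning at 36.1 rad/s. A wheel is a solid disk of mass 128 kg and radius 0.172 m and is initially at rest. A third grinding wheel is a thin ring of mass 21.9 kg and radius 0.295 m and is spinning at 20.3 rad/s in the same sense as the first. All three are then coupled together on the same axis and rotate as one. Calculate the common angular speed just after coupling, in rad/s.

The coupling torques are internal; angular momentum about the shared axis is conserved.
Moments of inertia: I_A = (12.6)(0.357)² = 1.606 kg·m²; I_B = ½(128)(0.172)² = 1.893 kg·m²; I_C = (21.9)(0.295)² = 1.906 kg·m².
Taking A's sense as positive: L = (1.606)(36.1) + (1.906)(20.3) = 96.66 kg·m²·rad/s.
Combined I = 1.606 + 1.893 + 1.906 = 5.405 kg·m².
ω_f = L / I = 96.66 / 5.405 = 17.88 rad/s.

|ω_f| ≈ 17.9 rad/s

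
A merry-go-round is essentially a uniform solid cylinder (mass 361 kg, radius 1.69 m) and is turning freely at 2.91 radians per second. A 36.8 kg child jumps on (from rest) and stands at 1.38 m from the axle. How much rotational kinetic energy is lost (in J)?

The added mass arrives with no angular momentum about the axle, and any external torque about the axle is negligible, so the system's angular momentum is conserved.
I_p = ½(361)(1.69)² = 515.5 kg·m².
Added inertia Σmr² = (36.8)(1.38)² = 70.08 kg·m²; I_f = 515.5 + 70.08 = 585.6 kg·m².
ω_f = I_p ω_i / I_f = (515.5)(2.91) / 585.6 = 2.562 rad/s.
KE_i = ½(515.5)(2.910 rad/s)² = 2183 J; KE_f = ½(585.6)(2.562)² = 1922 J.

energy lost ≈ 261 J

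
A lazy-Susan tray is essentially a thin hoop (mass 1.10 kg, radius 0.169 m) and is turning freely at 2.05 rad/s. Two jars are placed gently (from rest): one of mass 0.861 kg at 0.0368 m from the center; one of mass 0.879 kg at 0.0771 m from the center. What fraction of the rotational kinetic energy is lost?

fraction ≈ 0.169

No external torque acts about the center; L_before = L_after.
I_p = (1.10)(0.169)² = 0.03142 kg·m².
Added inertia Σmr² = (0.861)(0.0368)² + (0.879)(0.0771)² = 0.006391 kg·m²; I_f = 0.03142 + 0.006391 = 0.03781 kg·m².
ω_f = I_p ω_i / I_f = (0.03142)(2.05) / 0.03781 = 1.703 rad/s.
KE_i = ½(0.03142)(2.050 rad/s)² = 0.06602 J; KE_f = ½(0.03781)(1.703)² = 0.05486 J.
Fraction lost = 0.1690.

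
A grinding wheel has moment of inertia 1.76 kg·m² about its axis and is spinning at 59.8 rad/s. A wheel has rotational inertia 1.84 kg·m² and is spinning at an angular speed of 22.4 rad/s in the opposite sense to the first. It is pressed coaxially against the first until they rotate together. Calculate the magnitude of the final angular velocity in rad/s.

|ω_f| ≈ 17.8 rad/s

No external torque acts about the common axis, so total angular momentum is conserved.
Taking A's sense as positive: L = (1.760)(59.8) − (1.840)(22.4) = 64.03 kg·m²·rad/s.
Combined I = 1.760 + 1.840 = 3.600 kg·m².
ω_f = L / I = 64.03 / 3.600 = 17.79 rad/s.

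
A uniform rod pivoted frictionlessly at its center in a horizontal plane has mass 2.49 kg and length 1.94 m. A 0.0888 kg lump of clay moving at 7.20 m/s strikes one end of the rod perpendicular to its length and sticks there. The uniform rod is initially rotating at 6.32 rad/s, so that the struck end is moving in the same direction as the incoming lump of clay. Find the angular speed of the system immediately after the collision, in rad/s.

The axle reaction passes through the pivot and exerts no torque about it; angular momentum about the pivot is conserved through the impact.
I_p = (1/12)(2.49)(1.94)² = 0.7809 kg·m². Taking the sense of the lump of clay's angular momentum as positive, L_{lump} = m v R = (0.0888)(7.20)(1.94/2) = 0.6202 kg·m²/s.
L_i = +I_p ω_p + m v R = +(0.7809)(6.32) + 0.6202 = 5.556 kg·m²/s.
After sticking, I_f = I_p + m R² = 0.7809 + (0.0888)(1.94/2)² = 0.8645 kg·m².
ω_f = L_i / I_f = 5.556 / 0.8645 = 6.427 rad/s.

|ω_f| ≈ 6.43 rad/s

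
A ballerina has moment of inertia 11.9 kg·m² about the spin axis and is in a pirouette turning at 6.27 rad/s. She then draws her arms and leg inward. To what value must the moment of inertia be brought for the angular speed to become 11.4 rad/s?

No external torque acts about the spin axis, so angular momentum is conserved.
I₂ = I₁ω₁ / ω₂ = (11.9)(6.27) / (11.4) = 6.545 kg·m².

I₂ ≈ 6.54 kg·m²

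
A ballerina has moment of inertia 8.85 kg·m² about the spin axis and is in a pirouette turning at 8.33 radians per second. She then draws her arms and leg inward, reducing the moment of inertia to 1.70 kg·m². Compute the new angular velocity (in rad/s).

No external torque acts about the spin axis, so angular momentum is conserved.
ω₂ = I₁ω₁ / I₂ = (8.850)(8.33 rad/s) / (1.700) = 43.37 rad/s.

ω₂ ≈ 43.4 rad/s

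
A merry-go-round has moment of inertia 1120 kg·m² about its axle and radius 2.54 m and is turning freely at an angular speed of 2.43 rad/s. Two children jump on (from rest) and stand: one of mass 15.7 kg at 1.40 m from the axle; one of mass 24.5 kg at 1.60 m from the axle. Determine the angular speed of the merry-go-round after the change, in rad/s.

The added mass arrives with no angular momentum about the axle, and any external torque about the axle is negligible, so the system's angular momentum is conserved.
Added inertia Σmr² = (15.7)(1.40)² + (24.5)(1.60)² = 93.49 kg·m²; I_f = 1120 + 93.49 = 1213 kg·m².
ω_f = I_p ω_i / I_f = (1120)(2.43) / 1213 = 2.243 rad/s.

ω_f ≈ 2.24 rad/s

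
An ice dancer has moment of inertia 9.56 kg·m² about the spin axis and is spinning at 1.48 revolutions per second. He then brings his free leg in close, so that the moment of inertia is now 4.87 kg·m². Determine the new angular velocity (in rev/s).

ω₂ ≈ 2.91 rev/s

Angular momentum about the spin axis is conserved since the torque about it is zero.
ω₂ = I₁ω₁ / I₂ = (9.560)(1.48 rev/s) / (4.870) = 2.905 rev/s.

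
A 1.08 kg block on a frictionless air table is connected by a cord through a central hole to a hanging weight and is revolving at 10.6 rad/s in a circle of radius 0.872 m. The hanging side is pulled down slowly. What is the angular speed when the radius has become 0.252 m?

The constraining force is radial, so m r² ω about the center is conserved.
ω₂ = ω₁ (r₁/r₂)² = (10.6)(0.872/0.252)² = 126.9 rad/s.

ω₂ ≈ 127 rad/s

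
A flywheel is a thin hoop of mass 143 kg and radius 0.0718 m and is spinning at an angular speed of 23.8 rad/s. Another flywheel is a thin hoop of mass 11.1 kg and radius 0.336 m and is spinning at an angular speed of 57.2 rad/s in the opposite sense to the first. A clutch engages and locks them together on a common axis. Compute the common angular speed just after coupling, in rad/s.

No external torque acts about the common axis, so total angular momentum is conserved.
Moments of inertia: I_A = (143)(0.0718)² = 0.7372 kg·m²; I_B = (11.1)(0.336)² = 1.253 kg·m².
Taking A's sense as positive: L = (0.7372)(23.8) − (1.253)(57.2) = -54.13 kg·m²·rad/s.
Combined I = 0.7372 + 1.253 = 1.990 kg·m².
ω_f = L / I = -54.13 / 1.990 = -27.20 rad/s.

|ω_f| ≈ 27.2 rad/s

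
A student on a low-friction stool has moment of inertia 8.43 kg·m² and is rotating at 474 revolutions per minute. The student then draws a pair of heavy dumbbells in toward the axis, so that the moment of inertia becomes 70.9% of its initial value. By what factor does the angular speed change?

No external torque acts about the spin axis, so angular momentum is conserved.
I₂ = 0.709 × 8.43 = 5.977 kg·m².
ω₂/ω₁ = I₁/I₂ = 8.430 / 5.977 = 1.410.

ω₂/ω₁ ≈ 1.41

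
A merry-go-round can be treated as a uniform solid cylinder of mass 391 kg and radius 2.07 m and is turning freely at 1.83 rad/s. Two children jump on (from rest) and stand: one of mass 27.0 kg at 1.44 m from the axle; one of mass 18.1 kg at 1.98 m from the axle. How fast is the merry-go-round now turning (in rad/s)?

The added mass arrives with no angular momentum about the axle, and any external torque about the axle is negligible, so the system's angular momentum is conserved.
I_p = ½(391)(2.07)² = 837.7 kg·m².
Added inertia Σmr² = (27.0)(1.44)² + (18.1)(1.98)² = 126.9 kg·m²; I_f = 837.7 + 126.9 = 964.6 kg·m².
ω_f = I_p ω_i / I_f = (837.7)(1.83) / 964.6 = 1.589 rad/s.

ω_f ≈ 1.59 rad/s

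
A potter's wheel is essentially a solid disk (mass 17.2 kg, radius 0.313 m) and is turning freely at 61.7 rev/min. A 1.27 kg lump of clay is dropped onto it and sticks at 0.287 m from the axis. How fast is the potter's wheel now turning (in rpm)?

ω_f ≈ 54.9 rpm

The added mass arrives with no angular momentum about the axis, and any external torque about the axis is negligible, so the system's angular momentum is conserved.
I_p = ½(17.2)(0.313)² = 0.8425 kg·m².
Added inertia Σmr² = (1.27)(0.287)² = 0.1046 kg·m²; I_f = 0.8425 + 0.1046 = 0.9471 kg·m².
ω_f = I_p ω_i / I_f = (0.8425)(61.7) / 0.9471 = 54.89 rpm.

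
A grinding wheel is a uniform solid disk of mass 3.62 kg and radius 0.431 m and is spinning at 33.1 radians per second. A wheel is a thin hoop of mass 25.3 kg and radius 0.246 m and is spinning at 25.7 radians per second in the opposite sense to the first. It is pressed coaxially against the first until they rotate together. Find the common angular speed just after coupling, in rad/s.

No external torque acts about the common axis, so total angular momentum is conserved.
Moments of inertia: I_A = ½(3.62)(0.431)² = 0.3362 kg·m²; I_B = (25.3)(0.246)² = 1.531 kg·m².
Taking A's sense as positive: L = (0.3362)(33.1) − (1.531)(25.7) = -28.22 kg·m²·rad/s.
Combined I = 0.3362 + 1.531 = 1.867 kg·m².
ω_f = L / I = -28.22 / 1.867 = -15.11 rad/s.

|ω_f| ≈ 15.1 rad/s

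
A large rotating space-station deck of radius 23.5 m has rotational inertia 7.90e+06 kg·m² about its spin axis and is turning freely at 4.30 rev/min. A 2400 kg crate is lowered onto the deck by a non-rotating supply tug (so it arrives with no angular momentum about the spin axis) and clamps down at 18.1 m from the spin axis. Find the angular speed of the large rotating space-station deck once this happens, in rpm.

ω_f ≈ 3.91 rpm

The added mass arrives with no angular momentum about the spin axis, and any external torque about the spin axis is negligible, so the system's angular momentum is conserved.
Added inertia Σmr² = (2400)(18.1)² = 7.863e+05 kg·m²; I_f = 7.900e+06 + 7.863e+05 = 8.686e+06 kg·m².
ω_f = I_p ω_i / I_f = (7.900e+06)(4.30) / 8.686e+06 = 3.911 rpm.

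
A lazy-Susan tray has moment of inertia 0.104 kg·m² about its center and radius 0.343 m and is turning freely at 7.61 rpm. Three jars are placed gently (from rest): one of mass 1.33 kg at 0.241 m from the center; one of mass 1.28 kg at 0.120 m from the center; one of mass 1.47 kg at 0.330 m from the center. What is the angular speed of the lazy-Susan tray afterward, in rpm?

No external torque acts about the center; L_before = L_after.
Added inertia Σmr² = (1.33)(0.241)² + (1.28)(0.120)² + (1.47)(0.330)² = 0.2558 kg·m²; I_f = 0.1040 + 0.2558 = 0.3598 kg·m².
ω_f = I_p ω_i / I_f = (0.1040)(7.61) / 0.3598 = 2.200 rpm.

ω_f ≈ 2.20 rpm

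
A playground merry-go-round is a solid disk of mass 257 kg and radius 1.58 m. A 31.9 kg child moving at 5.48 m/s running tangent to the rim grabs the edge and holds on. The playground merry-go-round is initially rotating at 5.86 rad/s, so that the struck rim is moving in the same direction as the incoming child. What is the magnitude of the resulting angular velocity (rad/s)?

The axle reaction passes through the axle and exerts no torque about it; angular momentum about the axle is conserved through the impact.
I_p = ½(257)(1.58)² = 320.8 kg·m². Taking the sense of the child's angular momentum as positive, L_{child} = m v R = (31.9)(5.48)(1.58) = 276.2 kg·m²/s.
L_i = +I_p ω_p + m v R = +(320.8)(5.86) + 276.2 = 2156 kg·m²/s.
After sticking, I_f = I_p + m R² = 320.8 + (31.9)(1.58)² = 400.4 kg·m².
ω_f = L_i / I_f = 2156 / 400.4 = 5.384 rad/s.

|ω_f| ≈ 5.38 rad/s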